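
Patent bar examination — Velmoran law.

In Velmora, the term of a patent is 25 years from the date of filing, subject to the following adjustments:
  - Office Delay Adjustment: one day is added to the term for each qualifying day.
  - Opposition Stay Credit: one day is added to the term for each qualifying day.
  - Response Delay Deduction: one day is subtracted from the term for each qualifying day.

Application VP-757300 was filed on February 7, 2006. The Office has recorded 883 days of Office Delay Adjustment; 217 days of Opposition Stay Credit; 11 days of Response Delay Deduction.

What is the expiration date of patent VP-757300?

Base term: filing date + 25 years → 7 February 2031.
Office Delay Adjustment: +883 days → 9 July 2033.
Opposition Stay Credit: +217 days → 11 February 2034.
Response Delay Deduction: −11 days → 31 January 2034.

January 31, 2034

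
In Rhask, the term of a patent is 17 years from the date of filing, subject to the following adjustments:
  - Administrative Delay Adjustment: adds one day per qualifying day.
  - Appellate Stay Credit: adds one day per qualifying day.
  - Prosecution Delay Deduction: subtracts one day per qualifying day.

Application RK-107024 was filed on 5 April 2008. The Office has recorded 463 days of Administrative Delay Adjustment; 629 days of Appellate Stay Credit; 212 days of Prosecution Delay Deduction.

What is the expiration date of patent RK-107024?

September 2, 2027

Base term: filing date + 17 years → 5 April 2025.
Administrative Delay Adjustment: +463 days → 12 July 2026.
Appellate Stay Credit: +629 days → 1 April 2028.
Prosecution Delay Deduction: −212 days → 2 September 2027.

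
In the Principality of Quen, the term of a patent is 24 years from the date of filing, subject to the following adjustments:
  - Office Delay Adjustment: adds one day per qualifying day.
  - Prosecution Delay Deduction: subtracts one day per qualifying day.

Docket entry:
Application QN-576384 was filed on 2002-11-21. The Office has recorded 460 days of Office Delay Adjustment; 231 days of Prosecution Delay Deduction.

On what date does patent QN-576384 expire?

Base term: filing date + 24 years → 21 November 2026.
Office Delay Adjustment: +460 days → 24 February 2028.
Prosecution Delay Deduction: −231 days → 8 July 2027.

July 8, 2027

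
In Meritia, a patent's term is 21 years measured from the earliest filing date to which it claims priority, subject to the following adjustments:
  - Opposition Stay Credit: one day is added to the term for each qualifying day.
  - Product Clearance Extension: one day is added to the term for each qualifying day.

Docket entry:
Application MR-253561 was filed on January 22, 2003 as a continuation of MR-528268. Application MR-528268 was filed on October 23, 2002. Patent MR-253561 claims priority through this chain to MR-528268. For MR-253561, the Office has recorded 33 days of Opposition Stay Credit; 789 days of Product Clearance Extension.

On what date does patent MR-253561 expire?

2026-01-22

Earliest priority filing: 23 October 2002.
Base term: 23 October 2002 + 21 years → 23 October 2023.
Opposition Stay Credit: +33 days → 25 November 2023.
Product Clearance Extension: +789 days → 22 January 2026.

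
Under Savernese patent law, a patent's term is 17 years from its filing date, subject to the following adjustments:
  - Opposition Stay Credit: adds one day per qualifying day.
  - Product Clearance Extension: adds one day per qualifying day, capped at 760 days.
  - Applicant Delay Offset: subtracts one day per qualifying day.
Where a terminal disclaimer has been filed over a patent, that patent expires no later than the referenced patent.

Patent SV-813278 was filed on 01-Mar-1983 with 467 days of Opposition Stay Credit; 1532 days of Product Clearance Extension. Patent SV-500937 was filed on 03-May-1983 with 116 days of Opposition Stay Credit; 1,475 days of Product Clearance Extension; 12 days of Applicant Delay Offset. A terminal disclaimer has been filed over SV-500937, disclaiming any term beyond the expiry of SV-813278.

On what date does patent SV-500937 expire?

2002-09-14

Natural term of SV-500937:
  Base: filing + 17 years → 3 May 2000.
  Opposition Stay Credit: +116 days → 27 August 2000.
  Product Clearance Extension: 1475 days claimed exceeds the 760-day cap, so +760 days → 26 September 2002.
  Applicant Delay Offset: −12 days → 14 September 2002.
Expiry of referenced patent SV-813278:
  Base: filing + 17 years → 1 March 2000.
  Opposition Stay Credit: +467 days → 11 June 2001.
  Product Clearance Extension: 1532 days claimed exceeds the 760-day cap, so +760 days → 11 July 2003.
Terminal disclaimer: SV-500937 expires on the earlier of 14 September 2002 and 11 July 2003.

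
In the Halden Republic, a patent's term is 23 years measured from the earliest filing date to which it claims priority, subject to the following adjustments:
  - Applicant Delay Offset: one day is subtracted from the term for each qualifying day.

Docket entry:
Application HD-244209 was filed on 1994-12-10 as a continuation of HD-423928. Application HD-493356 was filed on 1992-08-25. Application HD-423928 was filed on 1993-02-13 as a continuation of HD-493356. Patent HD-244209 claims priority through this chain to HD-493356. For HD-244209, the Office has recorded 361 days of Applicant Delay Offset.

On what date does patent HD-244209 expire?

2014-08-29

Earliest priority filing: 25 August 1992.
Base term: 25 August 1992 + 23 years → 25 August 2015.
Applicant Delay Offset: −361 days → 29 August 2014.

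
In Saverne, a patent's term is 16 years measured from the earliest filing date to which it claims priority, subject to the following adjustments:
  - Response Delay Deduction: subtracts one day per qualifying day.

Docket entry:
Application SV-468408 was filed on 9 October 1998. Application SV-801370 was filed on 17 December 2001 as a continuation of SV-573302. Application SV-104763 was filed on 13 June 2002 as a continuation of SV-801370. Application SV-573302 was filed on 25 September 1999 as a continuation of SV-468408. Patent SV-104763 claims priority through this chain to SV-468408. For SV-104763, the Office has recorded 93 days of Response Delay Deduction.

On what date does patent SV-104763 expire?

Earliest priority filing: 9 October 1998.
Base term: 9 October 1998 + 16 years → 9 October 2014.
Response Delay Deduction: −93 days → 8 July 2014.

2014-07-08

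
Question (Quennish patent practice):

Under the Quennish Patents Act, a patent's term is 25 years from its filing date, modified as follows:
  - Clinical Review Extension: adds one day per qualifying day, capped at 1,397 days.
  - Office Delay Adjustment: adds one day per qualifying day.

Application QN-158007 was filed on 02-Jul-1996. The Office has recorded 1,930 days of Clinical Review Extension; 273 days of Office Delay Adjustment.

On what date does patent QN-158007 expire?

January 27, 2026

Base term: filing date + 25 years → 2 July 2021.
Clinical Review Extension: 1930 days claimed exceeds the 1397-day cap, so +1397 days → 29 April 2025.
Office Delay Adjustment: +273 days → 27 January 2026.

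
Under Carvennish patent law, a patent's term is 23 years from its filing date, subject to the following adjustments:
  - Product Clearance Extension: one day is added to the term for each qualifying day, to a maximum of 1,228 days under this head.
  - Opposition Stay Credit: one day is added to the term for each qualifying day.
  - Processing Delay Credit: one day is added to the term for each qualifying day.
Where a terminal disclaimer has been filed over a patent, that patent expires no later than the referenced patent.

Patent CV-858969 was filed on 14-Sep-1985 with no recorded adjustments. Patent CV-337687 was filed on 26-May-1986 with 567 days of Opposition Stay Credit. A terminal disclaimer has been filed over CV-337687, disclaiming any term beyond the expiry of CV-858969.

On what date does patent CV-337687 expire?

Natural term of CV-337687:
  Base: filing + 23 years → 26 May 2009.
  Opposition Stay Credit: +567 days → 14 December 2010.
Expiry of referenced patent CV-858969:
  Base: filing + 23 years → 14 September 2008.
Terminal disclaimer: CV-337687 expires on the earlier of 14 December 2010 and 14 September 2008.

2008-09-14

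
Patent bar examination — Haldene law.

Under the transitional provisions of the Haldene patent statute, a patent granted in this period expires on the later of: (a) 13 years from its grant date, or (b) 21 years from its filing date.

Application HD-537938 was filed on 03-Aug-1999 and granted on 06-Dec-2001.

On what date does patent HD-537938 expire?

(a) grant + 13 years → 6 December 2014.
(b) filing + 21 years → 3 August 2020.
Later of the two: 3 August 2020.

2020-08-03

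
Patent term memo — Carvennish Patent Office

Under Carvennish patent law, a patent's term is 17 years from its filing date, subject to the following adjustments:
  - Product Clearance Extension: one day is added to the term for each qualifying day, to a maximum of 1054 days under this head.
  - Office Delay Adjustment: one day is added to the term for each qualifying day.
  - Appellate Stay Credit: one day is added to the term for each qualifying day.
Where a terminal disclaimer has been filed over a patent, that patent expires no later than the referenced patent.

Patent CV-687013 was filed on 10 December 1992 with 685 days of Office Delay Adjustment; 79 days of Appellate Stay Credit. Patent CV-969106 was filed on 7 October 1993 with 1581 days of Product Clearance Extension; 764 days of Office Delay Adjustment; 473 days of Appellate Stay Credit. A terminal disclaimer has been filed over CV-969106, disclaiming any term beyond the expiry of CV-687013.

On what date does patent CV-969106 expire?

Natural term of CV-969106:
  Base: filing + 17 years → 7 October 2010.
  Product Clearance Extension: 1581 days claimed exceeds the 1054-day cap, so +1054 days → 26 August 2013.
  Office Delay Adjustment: +764 days → 29 September 2015.
  Appellate Stay Credit: +473 days → 14 January 2017.
Expiry of referenced patent CV-687013:
  Base: filing + 17 years → 10 December 2009.
  Office Delay Adjustment: +685 days → 26 October 2011.
  Appellate Stay Credit: +79 days → 13 January 2012.
Terminal disclaimer: CV-969106 expires on the earlier of 14 January 2017 and 13 January 2012.

2012-01-13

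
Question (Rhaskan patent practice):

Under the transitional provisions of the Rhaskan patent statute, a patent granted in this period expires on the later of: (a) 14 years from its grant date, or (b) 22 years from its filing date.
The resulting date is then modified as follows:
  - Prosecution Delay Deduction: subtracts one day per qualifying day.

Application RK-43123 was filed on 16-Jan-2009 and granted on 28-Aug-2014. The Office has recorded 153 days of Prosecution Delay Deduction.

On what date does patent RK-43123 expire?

August 16, 2030

(a) grant + 14 years → 28 August 2028.
(b) filing + 22 years → 16 January 2031.
Later of the two: 16 January 2031.
Prosecution Delay Deduction: −153 days → 16 August 2030.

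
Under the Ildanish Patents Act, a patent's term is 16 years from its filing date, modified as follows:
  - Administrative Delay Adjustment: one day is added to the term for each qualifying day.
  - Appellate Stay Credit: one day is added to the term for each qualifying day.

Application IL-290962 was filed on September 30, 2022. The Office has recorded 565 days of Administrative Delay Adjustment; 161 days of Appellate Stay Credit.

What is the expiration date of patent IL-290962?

September 25, 2040

Base term: filing date + 16 years → 30 September 2038.
Administrative Delay Adjustment: +565 days → 17 April 2040.
Appellate Stay Credit: +161 days → 25 September 2040.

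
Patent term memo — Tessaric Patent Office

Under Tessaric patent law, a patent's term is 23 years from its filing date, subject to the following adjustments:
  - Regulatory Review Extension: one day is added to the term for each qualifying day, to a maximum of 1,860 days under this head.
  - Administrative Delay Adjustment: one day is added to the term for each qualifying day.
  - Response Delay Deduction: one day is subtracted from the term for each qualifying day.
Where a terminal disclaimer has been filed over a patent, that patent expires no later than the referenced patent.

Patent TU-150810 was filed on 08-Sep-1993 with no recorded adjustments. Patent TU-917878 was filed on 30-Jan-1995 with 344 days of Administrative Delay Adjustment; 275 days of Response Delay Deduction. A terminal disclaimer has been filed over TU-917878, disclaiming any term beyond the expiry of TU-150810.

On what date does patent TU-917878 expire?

September 8, 2016

Natural term of TU-917878:
  Base: filing + 23 years → 30 January 2018.
  Administrative Delay Adjustment: +344 days → 9 January 2019.
  Response Delay Deduction: −275 days → 9 April 2018.
Expiry of referenced patent TU-150810:
  Base: filing + 23 years → 8 September 2016.
Terminal disclaimer: TU-917878 expires on the earlier of 9 April 2018 and 8 September 2016.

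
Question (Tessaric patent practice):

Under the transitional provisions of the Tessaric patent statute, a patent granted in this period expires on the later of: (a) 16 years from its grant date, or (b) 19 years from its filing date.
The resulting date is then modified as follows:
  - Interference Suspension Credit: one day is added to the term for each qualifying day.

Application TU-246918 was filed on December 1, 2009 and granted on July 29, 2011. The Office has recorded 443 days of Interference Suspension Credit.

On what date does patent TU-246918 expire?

(a) grant + 16 years → 29 July 2027.
(b) filing + 19 years → 1 December 2028.
Later of the two: 1 December 2028.
Interference Suspension Credit: +443 days → 17 February 2030.

February 17, 2030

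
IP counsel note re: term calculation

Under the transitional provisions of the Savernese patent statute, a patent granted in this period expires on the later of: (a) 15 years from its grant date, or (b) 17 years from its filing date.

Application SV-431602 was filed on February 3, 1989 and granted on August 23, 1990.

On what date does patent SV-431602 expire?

2006-02-03

(a) grant + 15 years → 23 August 2005.
(b) filing + 17 years → 3 February 2006.
Later of the two: 3 February 2006.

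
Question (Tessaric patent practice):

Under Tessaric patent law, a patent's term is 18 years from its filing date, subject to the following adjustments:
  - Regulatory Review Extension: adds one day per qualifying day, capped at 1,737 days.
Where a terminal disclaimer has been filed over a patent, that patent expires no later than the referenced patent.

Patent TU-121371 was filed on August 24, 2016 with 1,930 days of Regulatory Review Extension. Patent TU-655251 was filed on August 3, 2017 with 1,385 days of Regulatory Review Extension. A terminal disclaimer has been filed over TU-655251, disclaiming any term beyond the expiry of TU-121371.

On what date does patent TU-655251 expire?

Natural term of TU-655251:
  Base: filing + 18 years → 3 August 2035.
  Regulatory Review Extension: 1385 days (within the 1737-day cap) → +1385 days → 19 May 2039.
Expiry of referenced patent TU-121371:
  Base: filing + 18 years → 24 August 2034.
  Regulatory Review Extension: 1930 days claimed exceeds the 1737-day cap, so +1737 days → 27 May 2039.
Terminal disclaimer: TU-655251 expires on the earlier of 19 May 2039 and 27 May 2039.

2039-05-19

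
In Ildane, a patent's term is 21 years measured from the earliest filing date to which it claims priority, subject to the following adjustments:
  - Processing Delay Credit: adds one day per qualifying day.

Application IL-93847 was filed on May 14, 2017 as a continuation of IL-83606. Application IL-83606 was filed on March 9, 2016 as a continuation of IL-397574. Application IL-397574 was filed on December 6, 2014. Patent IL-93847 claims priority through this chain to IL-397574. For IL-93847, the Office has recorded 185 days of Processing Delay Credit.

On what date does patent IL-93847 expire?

June 8, 2036

Earliest priority filing: 6 December 2014.
Base term: 6 December 2014 + 21 years → 6 December 2035.
Processing Delay Credit: +185 days → 8 June 2036.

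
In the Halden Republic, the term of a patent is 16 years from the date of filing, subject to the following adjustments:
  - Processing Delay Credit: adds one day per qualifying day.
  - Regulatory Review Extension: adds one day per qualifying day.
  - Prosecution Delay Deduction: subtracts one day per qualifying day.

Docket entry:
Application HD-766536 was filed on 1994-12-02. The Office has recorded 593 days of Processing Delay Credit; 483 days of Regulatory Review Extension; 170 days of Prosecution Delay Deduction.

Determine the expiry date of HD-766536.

2013-05-26

Base term: filing date + 16 years → 2 December 2010.
Processing Delay Credit: +593 days → 17 July 2012.
Regulatory Review Extension: +483 days → 12 November 2013.
Prosecution Delay Deduction: −170 days → 26 May 2013.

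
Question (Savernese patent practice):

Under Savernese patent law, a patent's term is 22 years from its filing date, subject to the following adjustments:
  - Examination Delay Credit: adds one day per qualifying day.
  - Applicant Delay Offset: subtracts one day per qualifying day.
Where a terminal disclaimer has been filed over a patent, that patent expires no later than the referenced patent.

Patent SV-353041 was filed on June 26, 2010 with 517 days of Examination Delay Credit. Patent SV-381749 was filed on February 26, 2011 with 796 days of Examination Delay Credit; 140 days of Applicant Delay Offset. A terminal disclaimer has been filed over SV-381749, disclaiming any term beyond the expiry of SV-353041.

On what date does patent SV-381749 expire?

Natural term of SV-381749:
  Base: filing + 22 years → 26 February 2033.
  Examination Delay Credit: +796 days → 3 May 2035.
  Applicant Delay Offset: −140 days → 14 December 2034.
Expiry of referenced patent SV-353041:
  Base: filing + 22 years → 26 June 2032.
  Examination Delay Credit: +517 days → 25 November 2033.
Terminal disclaimer: SV-381749 expires on the earlier of 14 December 2034 and 25 November 2033.

November 25, 2033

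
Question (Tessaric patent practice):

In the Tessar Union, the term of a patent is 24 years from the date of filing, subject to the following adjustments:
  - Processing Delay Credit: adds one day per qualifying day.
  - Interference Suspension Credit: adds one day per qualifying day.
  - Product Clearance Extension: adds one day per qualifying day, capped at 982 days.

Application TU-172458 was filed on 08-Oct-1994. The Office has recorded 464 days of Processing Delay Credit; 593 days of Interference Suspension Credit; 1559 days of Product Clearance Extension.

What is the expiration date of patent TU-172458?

Base term: filing date + 24 years → 8 October 2018.
Processing Delay Credit: +464 days → 15 January 2020.
Interference Suspension Credit: +593 days → 30 August 2021.
Product Clearance Extension: 1559 days claimed exceeds the 982-day cap, so +982 days → 8 May 2024.

May 8, 2024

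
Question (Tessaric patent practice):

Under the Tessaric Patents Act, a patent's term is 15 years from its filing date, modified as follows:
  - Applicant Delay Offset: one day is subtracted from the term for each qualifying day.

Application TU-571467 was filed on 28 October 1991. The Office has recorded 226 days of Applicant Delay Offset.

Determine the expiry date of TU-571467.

March 16, 2006

Base term: filing date + 15 years → 28 October 2006.
Applicant Delay Offset: −226 days → 16 March 2006.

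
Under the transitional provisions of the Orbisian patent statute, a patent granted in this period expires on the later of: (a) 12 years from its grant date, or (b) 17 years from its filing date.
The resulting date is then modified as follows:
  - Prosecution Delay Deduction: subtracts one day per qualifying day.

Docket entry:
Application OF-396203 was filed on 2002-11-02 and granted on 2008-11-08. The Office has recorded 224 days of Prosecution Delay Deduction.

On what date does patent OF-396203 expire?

March 29, 2020

(a) grant + 12 years → 8 November 2020.
(b) filing + 17 years → 2 November 2019.
Later of the two: 8 November 2020.
Prosecution Delay Deduction: −224 days → 29 March 2020.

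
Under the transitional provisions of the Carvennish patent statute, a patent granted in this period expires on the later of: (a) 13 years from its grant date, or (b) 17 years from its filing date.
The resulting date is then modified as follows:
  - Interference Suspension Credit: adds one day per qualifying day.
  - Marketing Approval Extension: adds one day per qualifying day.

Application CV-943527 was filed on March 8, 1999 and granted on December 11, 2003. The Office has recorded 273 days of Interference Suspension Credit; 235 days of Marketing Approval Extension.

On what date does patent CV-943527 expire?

(a) grant + 13 years → 11 December 2016.
(b) filing + 17 years → 8 March 2016.
Later of the two: 11 December 2016.
Interference Suspension Credit: +273 days → 10 September 2017.
Marketing Approval Extension: +235 days → 3 May 2018.

2018-05-03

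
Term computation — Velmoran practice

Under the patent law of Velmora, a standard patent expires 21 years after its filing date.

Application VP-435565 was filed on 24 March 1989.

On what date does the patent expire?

2010-03-24

Filing date + 21 years → 24 March 2010.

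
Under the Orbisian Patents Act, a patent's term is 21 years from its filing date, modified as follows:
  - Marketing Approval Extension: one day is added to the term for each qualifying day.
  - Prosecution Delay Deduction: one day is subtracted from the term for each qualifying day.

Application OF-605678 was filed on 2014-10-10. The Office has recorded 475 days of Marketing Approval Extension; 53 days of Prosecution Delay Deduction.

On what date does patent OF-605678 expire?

December 5, 2036

Base term: filing date + 21 years → 10 October 2035.
Marketing Approval Extension: +475 days → 27 January 2037.
Prosecution Delay Deduction: −53 days → 5 December 2036.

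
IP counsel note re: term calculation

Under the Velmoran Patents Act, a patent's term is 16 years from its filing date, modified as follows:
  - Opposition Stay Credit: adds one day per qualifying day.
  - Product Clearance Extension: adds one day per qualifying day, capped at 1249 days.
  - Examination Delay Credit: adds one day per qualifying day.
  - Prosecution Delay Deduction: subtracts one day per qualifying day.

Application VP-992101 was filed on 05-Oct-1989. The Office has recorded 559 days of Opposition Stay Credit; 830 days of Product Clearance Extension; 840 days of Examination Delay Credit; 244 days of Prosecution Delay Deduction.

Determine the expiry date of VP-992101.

2011-03-13

Base term: filing date + 16 years → 5 October 2005.
Opposition Stay Credit: +559 days → 17 April 2007.
Product Clearance Extension: 830 days (within the 1249-day cap) → +830 days → 25 July 2009.
Examination Delay Credit: +840 days → 12 November 2011.
Prosecution Delay Deduction: −244 days → 13 March 2011.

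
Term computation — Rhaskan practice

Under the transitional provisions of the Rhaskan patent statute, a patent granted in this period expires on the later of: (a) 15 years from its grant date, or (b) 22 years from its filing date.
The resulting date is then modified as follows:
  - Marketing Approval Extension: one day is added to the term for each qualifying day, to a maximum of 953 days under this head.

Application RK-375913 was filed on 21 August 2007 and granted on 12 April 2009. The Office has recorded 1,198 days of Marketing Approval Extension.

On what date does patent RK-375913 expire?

(a) grant + 15 years → 12 April 2024.
(b) filing + 22 years → 21 August 2029.
Later of the two: 21 August 2029.
Marketing Approval Extension: 1198 days claimed exceeds the 953-day cap, so +953 days → 31 March 2032.

2032-03-31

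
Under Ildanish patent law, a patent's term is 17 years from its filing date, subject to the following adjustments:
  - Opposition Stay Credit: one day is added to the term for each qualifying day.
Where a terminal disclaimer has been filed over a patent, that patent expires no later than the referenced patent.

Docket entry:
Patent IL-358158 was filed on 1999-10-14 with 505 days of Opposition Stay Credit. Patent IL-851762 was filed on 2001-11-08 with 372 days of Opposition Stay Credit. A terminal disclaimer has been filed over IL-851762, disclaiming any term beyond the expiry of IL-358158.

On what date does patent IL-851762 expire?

March 3, 2018

Natural term of IL-851762:
  Base: filing + 17 years → 8 November 2018.
  Opposition Stay Credit: +372 days → 15 November 2019.
Expiry of referenced patent IL-358158:
  Base: filing + 17 years → 14 October 2016.
  Opposition Stay Credit: +505 days → 3 March 2018.
Terminal disclaimer: IL-851762 expires on the earlier of 15 November 2019 and 3 March 2018.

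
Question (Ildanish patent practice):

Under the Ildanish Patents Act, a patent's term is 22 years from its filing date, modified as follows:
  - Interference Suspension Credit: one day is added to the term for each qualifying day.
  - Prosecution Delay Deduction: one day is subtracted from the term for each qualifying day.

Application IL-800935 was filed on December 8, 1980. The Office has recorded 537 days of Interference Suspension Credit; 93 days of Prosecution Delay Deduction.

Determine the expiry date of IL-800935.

Base term: filing date + 22 years → 8 December 2002.
Interference Suspension Credit: +537 days → 28 May 2004.
Prosecution Delay Deduction: −93 days → 25 February 2004.

February 25, 2004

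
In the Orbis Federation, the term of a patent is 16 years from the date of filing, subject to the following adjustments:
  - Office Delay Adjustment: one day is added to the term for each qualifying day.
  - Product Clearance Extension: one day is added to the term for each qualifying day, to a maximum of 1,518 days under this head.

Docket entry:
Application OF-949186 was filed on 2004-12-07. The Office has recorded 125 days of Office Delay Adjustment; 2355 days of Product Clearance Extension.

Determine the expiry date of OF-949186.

Base term: filing date + 16 years → 7 December 2020.
Office Delay Adjustment: +125 days → 11 April 2021.
Product Clearance Extension: 2355 days claimed exceeds the 1518-day cap, so +1518 days → 7 June 2025.

2025-06-07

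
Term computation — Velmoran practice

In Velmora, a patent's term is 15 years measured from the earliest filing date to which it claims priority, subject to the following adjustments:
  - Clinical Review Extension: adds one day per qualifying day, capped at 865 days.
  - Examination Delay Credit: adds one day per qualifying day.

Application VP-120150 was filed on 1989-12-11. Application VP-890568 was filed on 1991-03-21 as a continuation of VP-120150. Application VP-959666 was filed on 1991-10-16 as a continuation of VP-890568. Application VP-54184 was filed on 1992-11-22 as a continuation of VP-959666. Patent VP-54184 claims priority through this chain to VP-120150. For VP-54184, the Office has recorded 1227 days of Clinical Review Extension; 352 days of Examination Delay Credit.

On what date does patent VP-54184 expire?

2008-04-11

Earliest priority filing: 11 December 1989.
Base term: 11 December 1989 + 15 years → 11 December 2004.
Clinical Review Extension: 1227 days claimed exceeds the 865-day cap, so +865 days → 25 April 2007.
Examination Delay Credit: +352 days → 11 April 2008.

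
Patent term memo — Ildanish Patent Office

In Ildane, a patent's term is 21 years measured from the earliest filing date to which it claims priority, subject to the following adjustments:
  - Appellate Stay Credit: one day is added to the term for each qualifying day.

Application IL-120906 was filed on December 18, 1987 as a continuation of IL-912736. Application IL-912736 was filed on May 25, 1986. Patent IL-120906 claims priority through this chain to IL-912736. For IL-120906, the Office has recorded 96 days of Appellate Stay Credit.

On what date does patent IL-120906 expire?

Earliest priority filing: 25 May 1986.
Base term: 25 May 1986 + 21 years → 25 May 2007.
Appellate Stay Credit: +96 days → 29 August 2007.

2007-08-29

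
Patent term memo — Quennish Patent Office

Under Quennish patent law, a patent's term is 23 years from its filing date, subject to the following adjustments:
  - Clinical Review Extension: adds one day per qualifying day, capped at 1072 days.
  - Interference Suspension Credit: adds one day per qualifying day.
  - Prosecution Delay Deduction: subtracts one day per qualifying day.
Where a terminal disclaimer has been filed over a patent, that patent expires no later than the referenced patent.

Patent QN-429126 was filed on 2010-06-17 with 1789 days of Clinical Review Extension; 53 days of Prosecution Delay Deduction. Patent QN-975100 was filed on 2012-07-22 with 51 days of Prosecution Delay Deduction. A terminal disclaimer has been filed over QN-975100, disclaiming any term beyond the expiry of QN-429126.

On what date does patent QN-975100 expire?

Natural term of QN-975100:
  Base: filing + 23 years → 22 July 2035.
  Prosecution Delay Deduction: −51 days → 1 June 2035.
Expiry of referenced patent QN-429126:
  Base: filing + 23 years → 17 June 2033.
  Clinical Review Extension: 1789 days claimed exceeds the 1072-day cap, so +1072 days → 24 May 2036.
  Prosecution Delay Deduction: −53 days → 1 April 2036.
Terminal disclaimer: QN-975100 expires on the earlier of 1 June 2035 and 1 April 2036.

2035-06-01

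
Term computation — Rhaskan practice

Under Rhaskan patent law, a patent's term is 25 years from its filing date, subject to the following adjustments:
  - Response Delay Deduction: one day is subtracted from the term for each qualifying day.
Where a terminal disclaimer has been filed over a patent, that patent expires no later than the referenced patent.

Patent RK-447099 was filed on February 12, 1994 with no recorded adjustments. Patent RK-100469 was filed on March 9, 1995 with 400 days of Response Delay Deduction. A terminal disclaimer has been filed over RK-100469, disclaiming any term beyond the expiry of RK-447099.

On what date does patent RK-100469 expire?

Natural term of RK-100469:
  Base: filing + 25 years → 9 March 2020.
  Response Delay Deduction: −400 days → 3 February 2019.
Expiry of referenced patent RK-447099:
  Base: filing + 25 years → 12 February 2019.
Terminal disclaimer: RK-100469 expires on the earlier of 3 February 2019 and 12 February 2019.

February 3, 2019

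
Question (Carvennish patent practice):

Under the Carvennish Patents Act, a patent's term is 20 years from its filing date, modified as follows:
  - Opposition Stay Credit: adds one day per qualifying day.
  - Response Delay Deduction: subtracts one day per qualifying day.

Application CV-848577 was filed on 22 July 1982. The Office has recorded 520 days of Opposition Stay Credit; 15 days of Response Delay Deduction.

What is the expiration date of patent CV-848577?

2003-12-09

Base term: filing date + 20 years → 22 July 2002.
Opposition Stay Credit: +520 days → 24 December 2003.
Response Delay Deduction: −15 days → 9 December 2003.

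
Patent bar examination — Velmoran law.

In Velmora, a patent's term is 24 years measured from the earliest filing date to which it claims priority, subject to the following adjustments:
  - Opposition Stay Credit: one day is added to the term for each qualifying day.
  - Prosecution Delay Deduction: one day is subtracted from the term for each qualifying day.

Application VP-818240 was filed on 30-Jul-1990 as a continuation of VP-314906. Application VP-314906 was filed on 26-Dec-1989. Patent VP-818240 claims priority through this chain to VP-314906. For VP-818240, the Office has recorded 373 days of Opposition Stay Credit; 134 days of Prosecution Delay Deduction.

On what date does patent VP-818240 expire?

2014-08-22

Earliest priority filing: 26 December 1989.
Base term: 26 December 1989 + 24 years → 26 December 2013.
Opposition Stay Credit: +373 days → 3 January 2015.
Prosecution Delay Deduction: −134 days → 22 August 2014.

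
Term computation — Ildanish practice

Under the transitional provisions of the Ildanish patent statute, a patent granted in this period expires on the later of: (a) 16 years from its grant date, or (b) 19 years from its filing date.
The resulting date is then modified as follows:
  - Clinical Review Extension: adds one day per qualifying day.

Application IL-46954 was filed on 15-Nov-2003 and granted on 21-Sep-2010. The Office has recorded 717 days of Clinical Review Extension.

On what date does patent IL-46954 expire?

(a) grant + 16 years → 21 September 2026.
(b) filing + 19 years → 15 November 2022.
Later of the two: 21 September 2026.
Clinical Review Extension: +717 days → 7 September 2028.

2028-09-07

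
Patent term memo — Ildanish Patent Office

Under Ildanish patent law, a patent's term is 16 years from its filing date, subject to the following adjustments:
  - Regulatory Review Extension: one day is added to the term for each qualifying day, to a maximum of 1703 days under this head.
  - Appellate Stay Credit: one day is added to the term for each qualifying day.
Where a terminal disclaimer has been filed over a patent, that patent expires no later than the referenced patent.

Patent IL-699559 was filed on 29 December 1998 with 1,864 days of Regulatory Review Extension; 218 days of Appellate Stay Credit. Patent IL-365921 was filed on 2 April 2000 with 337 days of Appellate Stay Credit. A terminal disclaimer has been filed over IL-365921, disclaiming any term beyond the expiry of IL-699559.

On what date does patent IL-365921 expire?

Natural term of IL-365921:
  Base: filing + 16 years → 2 April 2016.
  Appellate Stay Credit: +337 days → 5 March 2017.
Expiry of referenced patent IL-699559:
  Base: filing + 16 years → 29 December 2014.
  Regulatory Review Extension: 1864 days claimed exceeds the 1703-day cap, so +1703 days → 28 August 2019.
  Appellate Stay Credit: +218 days → 2 April 2020.
Terminal disclaimer: IL-365921 expires on the earlier of 5 March 2017 and 2 April 2020.

2017-03-05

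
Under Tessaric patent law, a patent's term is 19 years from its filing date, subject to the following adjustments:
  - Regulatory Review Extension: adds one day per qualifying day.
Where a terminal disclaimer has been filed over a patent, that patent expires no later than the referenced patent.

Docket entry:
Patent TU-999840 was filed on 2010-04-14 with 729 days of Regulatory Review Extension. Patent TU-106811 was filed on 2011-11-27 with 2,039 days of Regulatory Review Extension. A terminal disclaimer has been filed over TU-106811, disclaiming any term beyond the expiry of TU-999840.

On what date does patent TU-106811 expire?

2031-04-13

Natural term of TU-106811:
  Base: filing + 19 years → 27 November 2030.
  Regulatory Review Extension: +2039 days → 27 June 2036.
Expiry of referenced patent TU-999840:
  Base: filing + 19 years → 14 April 2029.
  Regulatory Review Extension: +729 days → 13 April 2031.
Terminal disclaimer: TU-106811 expires on the earlier of 27 June 2036 and 13 April 2031.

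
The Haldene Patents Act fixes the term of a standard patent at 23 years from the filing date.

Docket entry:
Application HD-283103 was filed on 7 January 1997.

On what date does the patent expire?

January 7, 2020

Filing date + 23 years → 7 January 2020.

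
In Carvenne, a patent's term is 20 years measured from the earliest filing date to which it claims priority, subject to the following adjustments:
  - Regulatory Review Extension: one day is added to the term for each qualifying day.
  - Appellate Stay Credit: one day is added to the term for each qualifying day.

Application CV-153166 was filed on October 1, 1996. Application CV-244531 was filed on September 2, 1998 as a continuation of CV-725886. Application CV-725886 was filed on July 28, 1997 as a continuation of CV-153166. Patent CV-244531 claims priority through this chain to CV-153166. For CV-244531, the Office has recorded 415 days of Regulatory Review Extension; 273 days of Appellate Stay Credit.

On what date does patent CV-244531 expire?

August 20, 2018

Earliest priority filing: 1 October 1996.
Base term: 1 October 1996 + 20 years → 1 October 2016.
Regulatory Review Extension: +415 days → 20 November 2017.
Appellate Stay Credit: +273 days → 20 August 2018.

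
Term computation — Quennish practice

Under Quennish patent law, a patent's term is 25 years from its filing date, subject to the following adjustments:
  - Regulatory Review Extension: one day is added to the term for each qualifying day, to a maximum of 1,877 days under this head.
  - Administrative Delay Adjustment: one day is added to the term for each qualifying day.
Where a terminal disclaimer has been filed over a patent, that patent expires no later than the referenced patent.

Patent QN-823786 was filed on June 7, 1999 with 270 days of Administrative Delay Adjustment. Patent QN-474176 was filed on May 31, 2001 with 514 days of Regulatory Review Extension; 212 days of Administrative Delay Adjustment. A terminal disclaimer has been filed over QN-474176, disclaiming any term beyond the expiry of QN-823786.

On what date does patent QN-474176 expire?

2025-03-04

Natural term of QN-474176:
  Base: filing + 25 years → 31 May 2026.
  Regulatory Review Extension: 514 days (within the 1877-day cap) → +514 days → 27 October 2027.
  Administrative Delay Adjustment: +212 days → 26 May 2028.
Expiry of referenced patent QN-823786:
  Base: filing + 25 years → 7 June 2024.
  Administrative Delay Adjustment: +270 days → 4 March 2025.
Terminal disclaimer: QN-474176 expires on the earlier of 26 May 2028 and 4 March 2025.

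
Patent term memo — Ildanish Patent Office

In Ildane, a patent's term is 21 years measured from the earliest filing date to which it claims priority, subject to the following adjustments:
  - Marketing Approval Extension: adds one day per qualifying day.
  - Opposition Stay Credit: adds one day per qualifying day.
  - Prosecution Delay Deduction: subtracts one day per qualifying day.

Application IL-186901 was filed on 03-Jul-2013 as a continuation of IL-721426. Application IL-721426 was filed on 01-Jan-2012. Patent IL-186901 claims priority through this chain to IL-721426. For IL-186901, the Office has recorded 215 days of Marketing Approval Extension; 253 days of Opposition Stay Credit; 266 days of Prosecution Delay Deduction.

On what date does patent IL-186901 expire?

2033-07-22

Earliest priority filing: 1 January 2012.
Base term: 1 January 2012 + 21 years → 1 January 2033.
Marketing Approval Extension: +215 days → 4 August 2033.
Opposition Stay Credit: +253 days → 14 April 2034.
Prosecution Delay Deduction: −266 days → 22 July 2033.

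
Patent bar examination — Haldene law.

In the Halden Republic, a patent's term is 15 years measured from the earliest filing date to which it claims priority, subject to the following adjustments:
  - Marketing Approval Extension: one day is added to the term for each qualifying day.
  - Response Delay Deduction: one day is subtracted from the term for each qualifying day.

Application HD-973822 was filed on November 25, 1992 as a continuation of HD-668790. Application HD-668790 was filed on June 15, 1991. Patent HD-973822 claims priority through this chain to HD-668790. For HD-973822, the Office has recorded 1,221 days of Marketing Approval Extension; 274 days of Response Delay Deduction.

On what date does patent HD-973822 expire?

Earliest priority filing: 15 June 1991.
Base term: 15 June 1991 + 15 years → 15 June 2006.
Marketing Approval Extension: +1221 days → 18 October 2009.
Response Delay Deduction: −274 days → 17 January 2009.

January 17, 2009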